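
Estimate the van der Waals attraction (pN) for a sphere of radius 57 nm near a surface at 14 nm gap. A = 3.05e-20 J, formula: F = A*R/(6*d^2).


Convert to SI: R = 57 nm = 5.7e-08 m, d = 14 nm = 1.4e-08 m
F = A * R / (6 * d^2)
F = 3.05e-20 * 5.7e-08 / (6 * (1.4e-08)^2)
F = 1.47832e-12 N = 1.478 pN

1.478


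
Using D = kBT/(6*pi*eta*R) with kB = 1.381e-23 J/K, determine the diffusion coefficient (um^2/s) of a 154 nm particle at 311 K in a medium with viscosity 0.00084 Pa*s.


Radius R = 154/2 = 77 nm = 7.7e-08 m
D = kB*T / (6*pi*eta*R)
D = 1.381e-23 * 311 / (6 * pi * 0.00084 * 7.7e-08)
D = 3.52276e-12 m^2/s = 3.523 um^2/s

3.523


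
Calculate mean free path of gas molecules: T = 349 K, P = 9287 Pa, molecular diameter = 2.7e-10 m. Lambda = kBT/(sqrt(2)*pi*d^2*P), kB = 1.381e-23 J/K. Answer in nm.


Mean free path: lambda = kB*T / (sqrt(2) * pi * d^2 * P)
lambda = 1.381e-23 * 349 / (sqrt(2) * pi * (2.7e-10)^2 * 9287)
lambda = 1.60233e-06 m
lambda = 1602.33 nm

1602.33


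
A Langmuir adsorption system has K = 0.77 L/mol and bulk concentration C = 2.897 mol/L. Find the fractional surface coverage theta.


Langmuir isotherm: theta = K*C / (1 + K*C)
K*C = 0.77 * 2.897 = 2.23069
theta = 2.23069 / (1 + 2.23069) = 2.23069 / 3.23069
theta = 0.6905

0.6905


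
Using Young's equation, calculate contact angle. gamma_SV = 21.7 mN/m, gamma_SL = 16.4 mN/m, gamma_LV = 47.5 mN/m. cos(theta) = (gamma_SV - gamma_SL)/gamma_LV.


cos(theta) = (gamma_SV - gamma_SL) / gamma_LV
cos(theta) = (21.7 - 16.4) / 47.5
cos(theta) = 0.111579
theta = arccos(0.111579) = 83.59 degrees

83.59


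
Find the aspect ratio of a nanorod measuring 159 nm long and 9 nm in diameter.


Aspect ratio AR = length / diameter
AR = 159 / 9
AR = 17.67

17.67


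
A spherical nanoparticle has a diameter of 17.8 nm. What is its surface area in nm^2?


Radius r = 17.8/2 = 8.9 nm
Surface area SA = 4 * pi * r^2
SA = 4 * pi * (8.9)^2
SA = 995.38 nm^2

995.38


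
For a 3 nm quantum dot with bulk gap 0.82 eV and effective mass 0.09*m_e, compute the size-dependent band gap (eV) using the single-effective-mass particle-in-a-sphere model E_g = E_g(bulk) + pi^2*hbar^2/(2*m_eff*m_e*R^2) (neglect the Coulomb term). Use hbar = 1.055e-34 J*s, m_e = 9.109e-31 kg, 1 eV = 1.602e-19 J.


Radius R = 3/2 nm = 1.5e-09 m
Confinement energy dE = pi^2 * hbar^2 / (2 * m_eff * m_e * R^2)
dE = pi^2 * (1.055e-34)^2 / (2 * 0.09 * 9.109e-31 * (1.5e-09)^2) J, divided by 1.602e-19 J/eV
dE = 1.8587 eV
Total band gap = E_g(bulk) + dE = 0.82 + 1.8587 = 2.6787 eV

2.6787


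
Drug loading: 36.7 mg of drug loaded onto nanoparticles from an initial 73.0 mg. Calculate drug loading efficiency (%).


Drug loading efficiency = (drug loaded / drug initial) * 100
DLE = 36.7 / 73.0 * 100
DLE = 0.5027 * 100
DLE = 50.27%

50.27


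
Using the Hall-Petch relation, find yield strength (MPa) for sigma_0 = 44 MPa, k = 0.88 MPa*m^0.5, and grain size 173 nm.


d = 173 nm = 1.73e-07 m
sqrt(d) = 0.0004159327
Hall-Petch contribution = k / sqrt(d) = 0.88 / 0.0004159327 = 2115.7 MPa
sigma = sigma_0 + k/sqrt(d) = 44 + 2115.7 = 2159.7 MPa

2159.7


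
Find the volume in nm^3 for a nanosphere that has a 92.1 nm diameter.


Radius r = 92.1/2 = 46.05 nm
Volume V = (4/3) * pi * r^3
V = (4/3) * pi * (46.05)^3
V = 409051.05 nm^3

409051.05


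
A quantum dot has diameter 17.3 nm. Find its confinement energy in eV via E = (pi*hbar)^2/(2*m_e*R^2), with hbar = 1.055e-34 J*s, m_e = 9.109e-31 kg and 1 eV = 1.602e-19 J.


Radius R = 17.3/2 = 8.65 nm = 8.65e-09 m
E = (pi * 1.055e-34)^2 / (2 * 9.109e-31 * (8.65e-09)^2)
E(J) = 8.05883e-22
E = E(J) / 1.602e-19 = 0.005 eV

0.005


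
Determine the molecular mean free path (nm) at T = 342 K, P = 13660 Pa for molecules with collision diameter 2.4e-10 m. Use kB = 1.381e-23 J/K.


Mean free path: lambda = kB*T / (sqrt(2) * pi * d^2 * P)
lambda = 1.381e-23 * 342 / (sqrt(2) * pi * (2.4e-10)^2 * 13660)
lambda = 1.35108e-06 m
lambda = 1351.08 nm

1351.08


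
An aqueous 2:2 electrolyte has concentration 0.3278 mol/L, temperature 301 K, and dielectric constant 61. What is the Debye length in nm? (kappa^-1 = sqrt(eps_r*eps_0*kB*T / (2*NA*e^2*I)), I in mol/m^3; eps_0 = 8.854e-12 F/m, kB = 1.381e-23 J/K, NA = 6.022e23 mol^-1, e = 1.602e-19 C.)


Ionic strength I = 0.3278 * 2^2 * 1000 = 1311.2 mol/m^3
kappa^-1 = sqrt(61 * 8.854e-12 * 1.381e-23 * 301 / (2 * 6.022e23 * (1.602e-19)^2 * 1311.2))
kappa^-1 = 0.235 nm

0.235


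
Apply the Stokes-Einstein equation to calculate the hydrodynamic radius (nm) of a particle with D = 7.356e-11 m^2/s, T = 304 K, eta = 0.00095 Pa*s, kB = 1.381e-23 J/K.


Stokes-Einstein: R = kB*T / (6*pi*eta*D)
R = 1.381e-23 * 304 / (6 * pi * 0.00095 * 7.356e-11)
R = 3.18714e-09 m = 3.19 nm

3.19


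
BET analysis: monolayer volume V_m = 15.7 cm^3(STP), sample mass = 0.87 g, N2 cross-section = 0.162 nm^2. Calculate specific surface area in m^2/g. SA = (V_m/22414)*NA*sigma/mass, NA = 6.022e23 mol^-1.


Number of moles in monolayer = V_m / 22414 = 15.7 / 22414 = 0.00070046
Number of molecules = moles * NA = 0.00070046 * 6.022e23
SA = molecules * sigma / mass
SA = (15.7 / 22414) * 6.022e23 * 0.162e-18 / 0.87
SA = 78.5 m^2/g

78.5


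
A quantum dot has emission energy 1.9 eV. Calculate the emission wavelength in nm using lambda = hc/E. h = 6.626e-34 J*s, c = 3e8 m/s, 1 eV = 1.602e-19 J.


Convert energy: E = 1.9 eV = 1.9 * 1.602e-19 = 3.0438e-19 J
lambda = h*c / E = 6.626e-34 * 3e8 / 3.0438e-19
lambda = 6.53065e-07 m = 653.1 nm

653.1


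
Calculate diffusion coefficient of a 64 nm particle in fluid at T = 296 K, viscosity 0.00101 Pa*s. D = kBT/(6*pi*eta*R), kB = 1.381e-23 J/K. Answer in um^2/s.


Radius R = 64/2 = 32 nm = 3.2e-08 m
D = kB*T / (6*pi*eta*R)
D = 1.381e-23 * 296 / (6 * pi * 0.00101 * 3.2e-08)
D = 6.70985e-12 m^2/s = 6.71 um^2/s

6.71


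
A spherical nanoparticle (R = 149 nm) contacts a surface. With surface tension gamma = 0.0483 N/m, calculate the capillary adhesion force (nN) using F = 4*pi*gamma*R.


Convert radius: R = 149 nm = 1.49e-07 m
F = 4 * pi * gamma * R
F = 4 * pi * 0.0483 * 1.49e-07
F = 9.04364e-08 N = 90.4364 nN

90.4364


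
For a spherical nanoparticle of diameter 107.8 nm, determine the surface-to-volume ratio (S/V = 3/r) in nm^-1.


Radius r = 107.8/2 = 53.9 nm
S/V = 3 / r = 3 / 53.9
S/V = 0.0557 nm^-1

0.0557


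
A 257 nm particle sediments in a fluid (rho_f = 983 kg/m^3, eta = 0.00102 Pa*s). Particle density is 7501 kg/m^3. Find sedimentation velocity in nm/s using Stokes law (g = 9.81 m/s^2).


Radius R = 257/2 nm = 1.285e-07 m
Density difference = 7501 - 983 = 6518 kg/m^3
v = 2 * R^2 * (rho_p - rho_f) * g / (9 * eta)
v = 2 * (1.285e-07)^2 * 6518 * 9.81 / (9 * 0.00102)
v = 2.30026e-07 m/s = 230.026 nm/s

230.026


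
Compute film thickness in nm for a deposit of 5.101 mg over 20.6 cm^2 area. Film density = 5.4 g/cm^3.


Convert: m = 5.101 mg = 5.1010e-06 kg, A = 20.6 cm^2 = 2.0600e-03 m^2, rho = 5.4 g/cm^3 = 5400 kg/m^3
t = m / (A * rho)
t = 5.1010e-06 / (2.0600e-03 * 5400)
t = 4.5856e-07 m = 458.6 nm

458.6


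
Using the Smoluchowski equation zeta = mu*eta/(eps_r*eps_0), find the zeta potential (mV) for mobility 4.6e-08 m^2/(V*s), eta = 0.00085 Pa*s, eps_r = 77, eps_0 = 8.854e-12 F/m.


Smoluchowski equation: zeta = mu * eta / (eps_r * eps_0)
zeta = 4.6e-08 * 0.00085 / (77 * 8.854e-12)
zeta = 0.057352 V = 57.35 mV

57.35


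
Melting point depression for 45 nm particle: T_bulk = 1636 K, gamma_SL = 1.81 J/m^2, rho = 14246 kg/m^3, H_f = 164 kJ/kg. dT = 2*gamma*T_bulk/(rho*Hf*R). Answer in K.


Radius R = 45/2 = 22.5 nm = 2.25e-08 m
Convert H_f = 164 kJ/kg = 164000 J/kg
dT = 2 * gamma_SL * T_bulk / (rho * H_f * R)
dT = 2 * 1.81 * 1636 / (14246 * 164000 * 2.25e-08)
dT = 112.7 K

112.7


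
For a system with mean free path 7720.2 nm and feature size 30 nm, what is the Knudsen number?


Knudsen number Kn = lambda / L
Kn = 7720.2 / 30
Kn = 257.34

257.34


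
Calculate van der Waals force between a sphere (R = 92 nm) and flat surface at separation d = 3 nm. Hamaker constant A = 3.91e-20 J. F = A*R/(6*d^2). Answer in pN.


Convert to SI: R = 92 nm = 9.2e-08 m, d = 3 nm = 3e-09 m
F = A * R / (6 * d^2)
F = 3.91e-20 * 9.2e-08 / (6 * (3e-09)^2)
F = 6.66148e-11 N = 66.615 pN

66.615


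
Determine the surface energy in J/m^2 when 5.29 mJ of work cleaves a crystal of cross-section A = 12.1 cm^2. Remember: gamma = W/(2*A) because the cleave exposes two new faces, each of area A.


Convert: A = 12.1 cm^2 = 0.00121 m^2, W = 5.29 mJ = 0.00529 J
Cleaving exposes two faces of area A, so total new surface = 2*A and gamma = W / (2*A)
gamma = 0.00529 / (2 * 0.00121)
gamma = 2.186 J/m^2

2.186


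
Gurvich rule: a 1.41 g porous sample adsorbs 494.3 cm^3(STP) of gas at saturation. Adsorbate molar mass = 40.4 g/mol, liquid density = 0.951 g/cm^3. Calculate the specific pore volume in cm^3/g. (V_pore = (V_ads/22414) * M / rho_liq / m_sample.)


Moles adsorbed n = V_ads / 22414 = 494.3 / 22414 = 2.205318e-02 mol
Liquid volume V_liq = n * M / rho_liq = 2.205318e-02 * 40.4 / 0.951 = 0.93685 cm^3
Specific pore volume V_pore = V_liq / m_sample = 0.93685 / 1.41
V_pore = 0.6644 cm^3/g

0.6644


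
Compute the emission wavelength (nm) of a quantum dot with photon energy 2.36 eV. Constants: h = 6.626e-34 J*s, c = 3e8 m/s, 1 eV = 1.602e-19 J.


Convert energy: E = 2.36 eV = 2.36 * 1.602e-19 = 3.78072e-19 J
lambda = h*c / E = 6.626e-34 * 3e8 / 3.78072e-19
lambda = 5.25773e-07 m = 525.8 nm

525.8


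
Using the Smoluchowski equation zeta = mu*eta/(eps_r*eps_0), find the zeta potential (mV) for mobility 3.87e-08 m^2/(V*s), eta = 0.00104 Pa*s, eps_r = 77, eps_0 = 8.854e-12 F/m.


Smoluchowski equation: zeta = mu * eta / (eps_r * eps_0)
zeta = 3.87e-08 * 0.00104 / (77 * 8.854e-12)
zeta = 0.059036 V = 59.04 mV

59.04


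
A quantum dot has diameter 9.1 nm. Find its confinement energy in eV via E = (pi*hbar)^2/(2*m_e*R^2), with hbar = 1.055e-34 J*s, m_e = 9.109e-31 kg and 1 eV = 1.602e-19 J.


Radius R = 9.1/2 = 4.55 nm = 4.55e-09 m
E = (pi * 1.055e-34)^2 / (2 * 9.109e-31 * (4.55e-09)^2)
E(J) = 2.9126e-21
E = E(J) / 1.602e-19 = 0.0182 eV

0.0182


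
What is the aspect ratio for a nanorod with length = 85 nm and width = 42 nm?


Aspect ratio AR = length / diameter
AR = 85 / 42
AR = 2.02

2.02


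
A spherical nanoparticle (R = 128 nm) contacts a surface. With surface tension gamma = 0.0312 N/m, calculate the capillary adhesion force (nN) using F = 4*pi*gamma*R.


Convert radius: R = 128 nm = 1.28e-07 m
F = 4 * pi * gamma * R
F = 4 * pi * 0.0312 * 1.28e-07
F = 5.01851e-08 N = 50.1851 nN

50.1851


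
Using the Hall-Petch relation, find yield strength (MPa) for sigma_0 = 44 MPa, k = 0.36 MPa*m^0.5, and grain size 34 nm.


d = 34 nm = 3.4e-08 m
sqrt(d) = 0.0001843909
Hall-Petch contribution = k / sqrt(d) = 0.36 / 0.0001843909 = 1952.4 MPa
sigma = sigma_0 + k/sqrt(d) = 44 + 1952.4 = 1996.4 MPa

1996.4


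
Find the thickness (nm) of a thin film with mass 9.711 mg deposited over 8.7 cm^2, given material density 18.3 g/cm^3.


Convert: m = 9.711 mg = 9.7110e-06 kg, A = 8.7 cm^2 = 8.7000e-04 m^2, rho = 18.3 g/cm^3 = 18300 kg/m^3
t = m / (A * rho)
t = 9.7110e-06 / (8.7000e-04 * 18300)
t = 6.0995e-07 m = 609.9 nm

609.9


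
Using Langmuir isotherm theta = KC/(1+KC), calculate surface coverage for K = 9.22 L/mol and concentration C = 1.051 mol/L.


Langmuir isotherm: theta = K*C / (1 + K*C)
K*C = 9.22 * 1.051 = 9.69022
theta = 9.69022 / (1 + 9.69022) = 9.69022 / 10.69022
theta = 0.9065

0.9065


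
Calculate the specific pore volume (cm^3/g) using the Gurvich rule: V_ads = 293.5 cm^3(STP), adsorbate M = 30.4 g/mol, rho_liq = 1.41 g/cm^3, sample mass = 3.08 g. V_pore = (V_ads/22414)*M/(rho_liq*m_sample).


Moles adsorbed n = V_ads / 22414 = 293.5 / 22414 = 1.309449e-02 mol
Liquid volume V_liq = n * M / rho_liq = 1.309449e-02 * 30.4 / 1.41 = 0.28232 cm^3
Specific pore volume V_pore = V_liq / m_sample = 0.28232 / 3.08
V_pore = 0.0917 cm^3/g

0.0917


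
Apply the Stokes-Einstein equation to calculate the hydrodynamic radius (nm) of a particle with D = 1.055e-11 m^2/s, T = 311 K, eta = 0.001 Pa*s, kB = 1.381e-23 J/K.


Stokes-Einstein: R = kB*T / (6*pi*eta*D)
R = 1.381e-23 * 311 / (6 * pi * 0.001 * 1.055e-11)
R = 2.15974e-08 m = 21.6 nm

21.6


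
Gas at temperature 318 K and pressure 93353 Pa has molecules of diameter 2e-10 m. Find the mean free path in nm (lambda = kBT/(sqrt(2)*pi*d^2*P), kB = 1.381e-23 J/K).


Mean free path: lambda = kB*T / (sqrt(2) * pi * d^2 * P)
lambda = 1.381e-23 * 318 / (sqrt(2) * pi * (2e-10)^2 * 93353)
lambda = 2.64708e-07 m
lambda = 264.71 nm

264.71


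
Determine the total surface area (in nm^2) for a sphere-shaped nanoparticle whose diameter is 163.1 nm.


Radius r = 163.1/2 = 81.55 nm
Surface area SA = 4 * pi * r^2
SA = 4 * pi * (81.55)^2
SA = 83571.42 nm^2

83571.42


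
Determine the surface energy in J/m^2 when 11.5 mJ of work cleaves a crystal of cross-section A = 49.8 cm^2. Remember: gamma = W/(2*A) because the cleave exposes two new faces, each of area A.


Convert: A = 49.8 cm^2 = 0.00498 m^2, W = 11.5 mJ = 0.0115 J
Cleaving exposes two faces of area A, so total new surface = 2*A and gamma = W / (2*A)
gamma = 0.0115 / (2 * 0.00498)
gamma = 1.155 J/m^2

1.155


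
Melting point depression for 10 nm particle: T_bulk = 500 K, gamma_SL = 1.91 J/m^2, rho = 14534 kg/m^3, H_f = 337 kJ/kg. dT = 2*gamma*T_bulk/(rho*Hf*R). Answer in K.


Radius R = 10/2 = 5 nm = 5e-09 m
Convert H_f = 337 kJ/kg = 337000 J/kg
dT = 2 * gamma_SL * T_bulk / (rho * H_f * R)
dT = 2 * 1.91 * 500 / (14534 * 337000 * 5e-09)
dT = 78.0 K

78.0


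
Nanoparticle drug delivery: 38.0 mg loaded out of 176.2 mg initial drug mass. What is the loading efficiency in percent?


Drug loading efficiency = (drug loaded / drug initial) * 100
DLE = 38.0 / 176.2 * 100
DLE = 0.2157 * 100
DLE = 21.57%

21.57


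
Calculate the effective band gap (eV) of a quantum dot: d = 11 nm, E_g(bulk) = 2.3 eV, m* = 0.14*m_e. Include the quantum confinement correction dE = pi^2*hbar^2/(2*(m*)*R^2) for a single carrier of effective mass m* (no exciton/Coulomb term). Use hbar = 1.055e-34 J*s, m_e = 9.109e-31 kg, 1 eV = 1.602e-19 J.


Radius R = 11/2 nm = 5.5e-09 m
Confinement energy dE = pi^2 * hbar^2 / (2 * m_eff * m_e * R^2)
dE = pi^2 * (1.055e-34)^2 / (2 * 0.14 * 9.109e-31 * (5.5e-09)^2) J, divided by 1.602e-19 J/eV
dE = 0.0889 eV
Total band gap = E_g(bulk) + dE = 2.3 + 0.0889 = 2.3889 eV

2.3889


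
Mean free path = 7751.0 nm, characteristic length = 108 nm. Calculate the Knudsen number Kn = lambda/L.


Knudsen number Kn = lambda / L
Kn = 7751.0 / 108
Kn = 71.7685

71.7685


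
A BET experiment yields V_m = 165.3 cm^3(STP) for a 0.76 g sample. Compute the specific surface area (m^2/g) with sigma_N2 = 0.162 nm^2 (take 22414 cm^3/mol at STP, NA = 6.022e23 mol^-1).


Number of moles in monolayer = V_m / 22414 = 165.3 / 22414 = 0.00737486
Number of molecules = moles * NA = 0.00737486 * 6.022e23
SA = molecules * sigma / mass
SA = (165.3 / 22414) * 6.022e23 * 0.162e-18 / 0.76
SA = 946.7 m^2/g

946.7


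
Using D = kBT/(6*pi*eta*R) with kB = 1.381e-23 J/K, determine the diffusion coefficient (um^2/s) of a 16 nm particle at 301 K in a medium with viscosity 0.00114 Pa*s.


Radius R = 16/2 = 8 nm = 8e-09 m
D = kB*T / (6*pi*eta*R)
D = 1.381e-23 * 301 / (6 * pi * 0.00114 * 8e-09)
D = 2.41804e-11 m^2/s = 24.18 um^2/s

24.18


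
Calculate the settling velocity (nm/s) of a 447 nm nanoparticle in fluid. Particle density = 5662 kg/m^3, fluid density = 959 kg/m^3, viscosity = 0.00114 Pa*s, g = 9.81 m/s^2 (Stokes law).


Radius R = 447/2 nm = 2.235e-07 m
Density difference = 5662 - 959 = 4703 kg/m^3
v = 2 * R^2 * (rho_p - rho_f) * g / (9 * eta)
v = 2 * (2.235e-07)^2 * 4703 * 9.81 / (9 * 0.00114)
v = 4.49243e-07 m/s = 449.2434 nm/s

449.2434


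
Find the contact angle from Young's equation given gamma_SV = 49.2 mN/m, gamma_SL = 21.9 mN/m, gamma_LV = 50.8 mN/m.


cos(theta) = (gamma_SV - gamma_SL) / gamma_LV
cos(theta) = (49.2 - 21.9) / 50.8
cos(theta) = 0.537402
theta = arccos(0.537402) = 57.49 degrees

57.49


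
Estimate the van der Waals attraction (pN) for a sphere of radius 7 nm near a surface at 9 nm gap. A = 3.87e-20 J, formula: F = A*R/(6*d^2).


Convert to SI: R = 7 nm = 7e-09 m, d = 9 nm = 9e-09 m
F = A * R / (6 * d^2)
F = 3.87e-20 * 7e-09 / (6 * (9e-09)^2)
F = 5.57407e-13 N = 0.557 pN

0.557


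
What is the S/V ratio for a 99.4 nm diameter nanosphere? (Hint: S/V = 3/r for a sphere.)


Radius r = 99.4/2 = 49.7 nm
S/V = 3 / r = 3 / 49.7
S/V = 0.0604 nm^-1

0.0604


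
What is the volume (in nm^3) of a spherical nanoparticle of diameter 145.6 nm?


Radius r = 145.6/2 = 72.8 nm
Volume V = (4/3) * pi * r^3
V = (4/3) * pi * (72.8)^3
V = 1616154.02 nm^3

1616154.02


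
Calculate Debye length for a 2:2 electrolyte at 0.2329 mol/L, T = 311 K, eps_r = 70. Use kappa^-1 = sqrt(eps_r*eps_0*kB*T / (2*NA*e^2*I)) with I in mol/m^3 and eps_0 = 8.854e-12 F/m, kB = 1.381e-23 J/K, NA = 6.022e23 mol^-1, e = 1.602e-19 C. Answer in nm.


Ionic strength I = 0.2329 * 2^2 * 1000 = 931.6 mol/m^3
kappa^-1 = sqrt(70 * 8.854e-12 * 1.381e-23 * 311 / (2 * 6.022e23 * (1.602e-19)^2 * 931.6))
kappa^-1 = 0.304 nm

0.304


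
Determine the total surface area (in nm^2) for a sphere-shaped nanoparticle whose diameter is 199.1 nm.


Radius r = 199.1/2 = 99.55 nm
Surface area SA = 4 * pi * r^2
SA = 4 * pi * (99.55)^2
SA = 124535.28 nm^2

124535.28


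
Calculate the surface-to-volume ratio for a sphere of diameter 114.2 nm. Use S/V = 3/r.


Radius r = 114.2/2 = 57.1 nm
S/V = 3 / r = 3 / 57.1
S/V = 0.0525 nm^-1

0.0525


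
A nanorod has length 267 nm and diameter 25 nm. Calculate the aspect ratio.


Aspect ratio AR = length / diameter
AR = 267 / 25
AR = 10.68

10.68


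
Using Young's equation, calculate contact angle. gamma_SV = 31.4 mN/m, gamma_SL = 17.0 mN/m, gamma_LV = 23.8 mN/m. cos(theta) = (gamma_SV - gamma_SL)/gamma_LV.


cos(theta) = (gamma_SV - gamma_SL) / gamma_LV
cos(theta) = (31.4 - 17.0) / 23.8
cos(theta) = 0.605042
theta = arccos(0.605042) = 52.77 degrees

52.77


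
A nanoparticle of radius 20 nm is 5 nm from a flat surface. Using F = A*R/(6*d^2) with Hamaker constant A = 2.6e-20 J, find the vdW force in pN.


Convert to SI: R = 20 nm = 2e-08 m, d = 5 nm = 5e-09 m
F = A * R / (6 * d^2)
F = 2.6e-20 * 2e-08 / (6 * (5e-09)^2)
F = 3.46667e-12 N = 3.467 pN

3.467


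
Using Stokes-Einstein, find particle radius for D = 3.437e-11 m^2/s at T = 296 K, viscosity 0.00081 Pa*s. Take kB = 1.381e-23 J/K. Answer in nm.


Stokes-Einstein: R = kB*T / (6*pi*eta*D)
R = 1.381e-23 * 296 / (6 * pi * 0.00081 * 3.437e-11)
R = 7.78968e-09 m = 7.79 nm

7.79


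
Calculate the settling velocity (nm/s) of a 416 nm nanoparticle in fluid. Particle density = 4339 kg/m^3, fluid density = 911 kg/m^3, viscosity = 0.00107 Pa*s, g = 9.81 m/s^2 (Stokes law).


Radius R = 416/2 nm = 2.08e-07 m
Density difference = 4339 - 911 = 3428 kg/m^3
v = 2 * R^2 * (rho_p - rho_f) * g / (9 * eta)
v = 2 * (2.08e-07)^2 * 3428 * 9.81 / (9 * 0.00107)
v = 3.02162e-07 m/s = 302.1622 nm/s

302.1622


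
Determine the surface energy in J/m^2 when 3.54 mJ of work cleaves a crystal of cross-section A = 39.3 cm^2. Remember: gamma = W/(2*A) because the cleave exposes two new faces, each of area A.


Convert: A = 39.3 cm^2 = 0.00393 m^2, W = 3.54 mJ = 0.00354 J
Cleaving exposes two faces of area A, so total new surface = 2*A and gamma = W / (2*A)
gamma = 0.00354 / (2 * 0.00393)
gamma = 0.45 J/m^2

0.45


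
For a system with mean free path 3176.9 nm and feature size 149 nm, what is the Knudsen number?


Knudsen number Kn = lambda / L
Kn = 3176.9 / 149
Kn = 21.3215

21.3215


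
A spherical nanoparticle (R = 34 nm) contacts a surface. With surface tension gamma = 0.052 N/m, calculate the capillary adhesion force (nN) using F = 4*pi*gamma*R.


Convert radius: R = 34 nm = 3.4e-08 m
F = 4 * pi * gamma * R
F = 4 * pi * 0.052 * 3.4e-08
F = 2.22173e-08 N = 22.2173 nN

22.2173


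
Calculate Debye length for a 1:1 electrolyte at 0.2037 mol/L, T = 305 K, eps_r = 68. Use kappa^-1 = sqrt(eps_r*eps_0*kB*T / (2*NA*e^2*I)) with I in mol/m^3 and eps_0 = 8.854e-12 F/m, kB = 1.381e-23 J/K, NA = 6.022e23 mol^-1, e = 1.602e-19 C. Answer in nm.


Ionic strength I = 0.2037 * 1^2 * 1000 = 203.7 mol/m^3
kappa^-1 = sqrt(68 * 8.854e-12 * 1.381e-23 * 305 / (2 * 6.022e23 * (1.602e-19)^2 * 203.7))
kappa^-1 = 0.635 nm

0.635


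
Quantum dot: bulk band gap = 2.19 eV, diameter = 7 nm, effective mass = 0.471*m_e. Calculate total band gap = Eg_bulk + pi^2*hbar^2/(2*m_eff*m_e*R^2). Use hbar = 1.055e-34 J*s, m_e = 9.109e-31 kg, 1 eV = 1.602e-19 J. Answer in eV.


Radius R = 7/2 nm = 3.5e-09 m
Confinement energy dE = pi^2 * hbar^2 / (2 * m_eff * m_e * R^2)
dE = pi^2 * (1.055e-34)^2 / (2 * 0.471 * 9.109e-31 * (3.5e-09)^2) J, divided by 1.602e-19 J/eV
dE = 0.0652 eV
Total band gap = E_g(bulk) + dE = 2.19 + 0.0652 = 2.2552 eV

2.2552


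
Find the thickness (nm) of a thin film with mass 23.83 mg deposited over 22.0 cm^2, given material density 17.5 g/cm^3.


Convert: m = 23.83 mg = 2.3830e-05 kg, A = 22.0 cm^2 = 2.2000e-03 m^2, rho = 17.5 g/cm^3 = 17500 kg/m^3
t = m / (A * rho)
t = 2.3830e-05 / (2.2000e-03 * 17500)
t = 6.1896e-07 m = 619.0 nm

619.0


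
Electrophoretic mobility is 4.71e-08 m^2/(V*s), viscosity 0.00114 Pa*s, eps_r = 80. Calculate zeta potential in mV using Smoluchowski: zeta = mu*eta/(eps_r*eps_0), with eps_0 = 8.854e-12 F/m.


Smoluchowski equation: zeta = mu * eta / (eps_r * eps_0)
zeta = 4.71e-08 * 0.00114 / (80 * 8.854e-12)
zeta = 0.075805 V = 75.8 mV

75.8


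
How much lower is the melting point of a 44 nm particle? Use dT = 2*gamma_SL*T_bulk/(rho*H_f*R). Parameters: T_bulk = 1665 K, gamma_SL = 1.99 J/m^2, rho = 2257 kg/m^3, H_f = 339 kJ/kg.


Radius R = 44/2 = 22 nm = 2.2e-08 m
Convert H_f = 339 kJ/kg = 339000 J/kg
dT = 2 * gamma_SL * T_bulk / (rho * H_f * R)
dT = 2 * 1.99 * 1665 / (2257 * 339000 * 2.2e-08)
dT = 393.7 K

393.7


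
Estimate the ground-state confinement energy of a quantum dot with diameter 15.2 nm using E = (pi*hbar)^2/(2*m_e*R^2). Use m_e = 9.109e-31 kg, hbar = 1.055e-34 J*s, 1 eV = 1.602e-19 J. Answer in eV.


Radius R = 15.2/2 = 7.6 nm = 7.6e-09 m
E = (pi * 1.055e-34)^2 / (2 * 9.109e-31 * (7.6e-09)^2)
E(J) = 1.04394e-21
E = E(J) / 1.602e-19 = 0.0065 eV

0.0065


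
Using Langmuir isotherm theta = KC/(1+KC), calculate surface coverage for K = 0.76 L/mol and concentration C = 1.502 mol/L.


Langmuir isotherm: theta = K*C / (1 + K*C)
K*C = 0.76 * 1.502 = 1.14152
theta = 1.14152 / (1 + 1.14152) = 1.14152 / 2.14152
theta = 0.533

0.533


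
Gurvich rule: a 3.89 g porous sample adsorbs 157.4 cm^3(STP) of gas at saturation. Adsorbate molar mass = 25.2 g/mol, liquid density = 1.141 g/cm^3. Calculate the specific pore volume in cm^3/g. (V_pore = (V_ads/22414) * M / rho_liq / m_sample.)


Moles adsorbed n = V_ads / 22414 = 157.4 / 22414 = 7.022397e-03 mol
Liquid volume V_liq = n * M / rho_liq = 7.022397e-03 * 25.2 / 1.141 = 0.15510 cm^3
Specific pore volume V_pore = V_liq / m_sample = 0.15510 / 3.89
V_pore = 0.0399 cm^3/g

0.0399


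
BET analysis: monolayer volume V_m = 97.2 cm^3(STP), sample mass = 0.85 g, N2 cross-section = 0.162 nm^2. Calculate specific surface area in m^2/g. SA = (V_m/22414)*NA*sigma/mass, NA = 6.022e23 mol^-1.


Number of moles in monolayer = V_m / 22414 = 97.2 / 22414 = 0.00433658
Number of molecules = moles * NA = 0.00433658 * 6.022e23
SA = molecules * sigma / mass
SA = (97.2 / 22414) * 6.022e23 * 0.162e-18 / 0.85
SA = 497.7 m^2/g

497.7


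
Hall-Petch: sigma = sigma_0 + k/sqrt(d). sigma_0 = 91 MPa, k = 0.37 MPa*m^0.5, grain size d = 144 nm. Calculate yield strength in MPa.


d = 144 nm = 1.44e-07 m
sqrt(d) = 0.0003794733
Hall-Petch contribution = k / sqrt(d) = 0.37 / 0.0003794733 = 975.0 MPa
sigma = sigma_0 + k/sqrt(d) = 91 + 975.0 = 1066.0 MPa

1066.0


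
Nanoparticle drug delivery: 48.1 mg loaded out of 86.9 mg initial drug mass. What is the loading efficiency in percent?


Drug loading efficiency = (drug loaded / drug initial) * 100
DLE = 48.1 / 86.9 * 100
DLE = 0.5535 * 100
DLE = 55.35%

55.35


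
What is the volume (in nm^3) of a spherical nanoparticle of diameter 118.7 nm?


Radius r = 118.7/2 = 59.35 nm
Volume V = (4/3) * pi * r^3
V = (4/3) * pi * (59.35)^3
V = 875690.78 nm^3

875690.78


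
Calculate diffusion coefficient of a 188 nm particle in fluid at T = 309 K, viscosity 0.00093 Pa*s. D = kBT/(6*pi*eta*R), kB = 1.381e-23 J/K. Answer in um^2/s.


Radius R = 188/2 = 94 nm = 9.4e-08 m
D = kB*T / (6*pi*eta*R)
D = 1.381e-23 * 309 / (6 * pi * 0.00093 * 9.4e-08)
D = 2.58964e-12 m^2/s = 2.59 um^2/s

2.59


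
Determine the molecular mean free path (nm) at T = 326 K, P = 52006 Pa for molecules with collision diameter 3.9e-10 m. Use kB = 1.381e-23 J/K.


Mean free path: lambda = kB*T / (sqrt(2) * pi * d^2 * P)
lambda = 1.381e-23 * 326 / (sqrt(2) * pi * (3.9e-10)^2 * 52006)
lambda = 1.28104e-07 m
lambda = 128.1 nm

128.1


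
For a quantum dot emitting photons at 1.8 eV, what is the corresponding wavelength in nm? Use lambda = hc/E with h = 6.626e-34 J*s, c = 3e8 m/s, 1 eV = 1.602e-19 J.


Convert energy: E = 1.8 eV = 1.8 * 1.602e-19 = 2.8836e-19 J
lambda = h*c / E = 6.626e-34 * 3e8 / 2.8836e-19
lambda = 6.89347e-07 m = 689.3 nm

689.3


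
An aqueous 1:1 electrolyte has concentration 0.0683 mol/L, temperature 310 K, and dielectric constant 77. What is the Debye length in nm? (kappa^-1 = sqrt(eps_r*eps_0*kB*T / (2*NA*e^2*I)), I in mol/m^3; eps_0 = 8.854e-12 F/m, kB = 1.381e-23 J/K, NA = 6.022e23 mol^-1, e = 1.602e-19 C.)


Ionic strength I = 0.0683 * 1^2 * 1000 = 68.3 mol/m^3
kappa^-1 = sqrt(77 * 8.854e-12 * 1.381e-23 * 310 / (2 * 6.022e23 * (1.602e-19)^2 * 68.3))
kappa^-1 = 1.176 nm

1.176


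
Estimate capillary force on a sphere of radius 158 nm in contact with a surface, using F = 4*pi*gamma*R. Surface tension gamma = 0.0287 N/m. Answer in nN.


Convert radius: R = 158 nm = 1.58e-07 m
F = 4 * pi * gamma * R
F = 4 * pi * 0.0287 * 1.58e-07
F = 5.69835e-08 N = 56.9835 nN

56.9835


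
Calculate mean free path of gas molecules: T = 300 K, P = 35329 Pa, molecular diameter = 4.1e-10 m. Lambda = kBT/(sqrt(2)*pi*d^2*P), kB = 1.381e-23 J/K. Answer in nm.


Mean free path: lambda = kB*T / (sqrt(2) * pi * d^2 * P)
lambda = 1.381e-23 * 300 / (sqrt(2) * pi * (4.1e-10)^2 * 35329)
lambda = 1.57019e-07 m
lambda = 157.02 nm

157.02


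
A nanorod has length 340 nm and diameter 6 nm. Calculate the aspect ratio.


Aspect ratio AR = length / diameter
AR = 340 / 6
AR = 56.67

56.67


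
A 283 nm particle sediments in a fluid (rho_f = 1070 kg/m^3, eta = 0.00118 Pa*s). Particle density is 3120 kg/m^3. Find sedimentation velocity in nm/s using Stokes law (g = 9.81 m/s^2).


Radius R = 283/2 nm = 1.415e-07 m
Density difference = 3120 - 1070 = 2050 kg/m^3
v = 2 * R^2 * (rho_p - rho_f) * g / (9 * eta)
v = 2 * (1.415e-07)^2 * 2050 * 9.81 / (9 * 0.00118)
v = 7.583e-08 m/s = 75.83 nm/s

75.83


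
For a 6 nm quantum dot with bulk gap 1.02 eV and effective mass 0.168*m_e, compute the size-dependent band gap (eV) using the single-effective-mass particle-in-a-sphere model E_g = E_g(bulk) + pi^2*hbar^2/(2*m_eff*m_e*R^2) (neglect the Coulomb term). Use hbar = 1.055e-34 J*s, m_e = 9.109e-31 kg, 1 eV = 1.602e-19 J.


Radius R = 6/2 nm = 3e-09 m
Confinement energy dE = pi^2 * hbar^2 / (2 * m_eff * m_e * R^2)
dE = pi^2 * (1.055e-34)^2 / (2 * 0.168 * 9.109e-31 * (3e-09)^2) J, divided by 1.602e-19 J/eV
dE = 0.2489 eV
Total band gap = E_g(bulk) + dE = 1.02 + 0.2489 = 1.2689 eV

1.2689


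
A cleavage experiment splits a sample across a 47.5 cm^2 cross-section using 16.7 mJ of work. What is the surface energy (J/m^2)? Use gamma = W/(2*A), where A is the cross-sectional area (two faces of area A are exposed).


Convert: A = 47.5 cm^2 = 0.00475 m^2, W = 16.7 mJ = 0.0167 J
Cleaving exposes two faces of area A, so total new surface = 2*A and gamma = W / (2*A)
gamma = 0.0167 / (2 * 0.00475)
gamma = 1.758 J/m^2

1.758


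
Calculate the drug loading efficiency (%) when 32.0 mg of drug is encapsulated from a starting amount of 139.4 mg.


Drug loading efficiency = (drug loaded / drug initial) * 100
DLE = 32.0 / 139.4 * 100
DLE = 0.2296 * 100
DLE = 22.96%

22.96


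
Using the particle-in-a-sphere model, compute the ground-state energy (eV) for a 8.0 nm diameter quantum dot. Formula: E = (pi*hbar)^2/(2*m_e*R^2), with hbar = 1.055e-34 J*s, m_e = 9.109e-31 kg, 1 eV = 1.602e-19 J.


Radius R = 8.0/2 = 4 nm = 4e-09 m
E = (pi * 1.055e-34)^2 / (2 * 9.109e-31 * (4e-09)^2)
E(J) = 3.76863e-21
E = E(J) / 1.602e-19 = 0.0235 eV

0.0235


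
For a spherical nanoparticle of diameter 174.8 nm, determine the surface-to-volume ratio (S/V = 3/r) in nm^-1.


Radius r = 174.8/2 = 87.4 nm
S/V = 3 / r = 3 / 87.4
S/V = 0.0343 nm^-1

0.0343


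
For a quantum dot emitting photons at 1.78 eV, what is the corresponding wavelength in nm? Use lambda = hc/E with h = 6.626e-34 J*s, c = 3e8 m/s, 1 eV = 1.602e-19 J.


Convert energy: E = 1.78 eV = 1.78 * 1.602e-19 = 2.85156e-19 J
lambda = h*c / E = 6.626e-34 * 3e8 / 2.85156e-19
lambda = 6.97092e-07 m = 697.1 nm

697.1


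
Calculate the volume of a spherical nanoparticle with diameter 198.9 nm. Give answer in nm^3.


Radius r = 198.9/2 = 99.45 nm
Volume V = (4/3) * pi * r^3
V = (4/3) * pi * (99.45)^3
V = 4120054.6 nm^3

4120054.6


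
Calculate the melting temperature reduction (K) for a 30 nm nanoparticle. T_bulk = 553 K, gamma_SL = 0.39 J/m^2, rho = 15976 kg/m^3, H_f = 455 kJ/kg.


Radius R = 30/2 = 15 nm = 1.5e-08 m
Convert H_f = 455 kJ/kg = 455000 J/kg
dT = 2 * gamma_SL * T_bulk / (rho * H_f * R)
dT = 2 * 0.39 * 553 / (15976 * 455000 * 1.5e-08)
dT = 4.0 K

4.0


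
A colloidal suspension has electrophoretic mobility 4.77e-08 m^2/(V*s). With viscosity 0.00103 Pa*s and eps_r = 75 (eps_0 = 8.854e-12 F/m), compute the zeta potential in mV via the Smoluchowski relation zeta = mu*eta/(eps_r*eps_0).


Smoluchowski equation: zeta = mu * eta / (eps_r * eps_0)
zeta = 4.77e-08 * 0.00103 / (75 * 8.854e-12)
zeta = 0.073987 V = 73.99 mV

73.99


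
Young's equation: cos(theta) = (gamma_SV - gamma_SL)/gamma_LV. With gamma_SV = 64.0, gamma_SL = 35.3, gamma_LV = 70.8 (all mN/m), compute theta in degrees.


cos(theta) = (gamma_SV - gamma_SL) / gamma_LV
cos(theta) = (64.0 - 35.3) / 70.8
cos(theta) = 0.405367
theta = arccos(0.405367) = 66.09 degrees

66.09


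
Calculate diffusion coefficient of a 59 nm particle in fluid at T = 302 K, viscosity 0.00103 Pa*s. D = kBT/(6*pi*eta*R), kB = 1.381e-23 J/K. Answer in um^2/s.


Radius R = 59/2 = 29.5 nm = 2.95e-08 m
D = kB*T / (6*pi*eta*R)
D = 1.381e-23 * 302 / (6 * pi * 0.00103 * 2.95e-08)
D = 7.28183e-12 m^2/s = 7.282 um^2/s

7.282


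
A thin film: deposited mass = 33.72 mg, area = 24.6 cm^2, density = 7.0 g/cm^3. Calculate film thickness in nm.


Convert: m = 33.72 mg = 3.3720e-05 kg, A = 24.6 cm^2 = 2.4600e-03 m^2, rho = 7.0 g/cm^3 = 7000 kg/m^3
t = m / (A * rho)
t = 3.3720e-05 / (2.4600e-03 * 7000)
t = 1.9582e-06 m = 1958.2 nm

1958.2


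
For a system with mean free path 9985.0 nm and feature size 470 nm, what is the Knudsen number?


Knudsen number Kn = lambda / L
Kn = 9985.0 / 470
Kn = 21.2447

21.2447


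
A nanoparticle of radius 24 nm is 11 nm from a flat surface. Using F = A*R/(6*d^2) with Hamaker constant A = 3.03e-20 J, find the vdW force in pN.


Convert to SI: R = 24 nm = 2.4e-08 m, d = 11 nm = 1.1e-08 m
F = A * R / (6 * d^2)
F = 3.03e-20 * 2.4e-08 / (6 * (1.1e-08)^2)
F = 1.00165e-12 N = 1.002 pN

1.002


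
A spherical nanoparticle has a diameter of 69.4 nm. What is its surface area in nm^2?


Radius r = 69.4/2 = 34.7 nm
Surface area SA = 4 * pi * r^2
SA = 4 * pi * (34.7)^2
SA = 15131.04 nm^2

15131.04


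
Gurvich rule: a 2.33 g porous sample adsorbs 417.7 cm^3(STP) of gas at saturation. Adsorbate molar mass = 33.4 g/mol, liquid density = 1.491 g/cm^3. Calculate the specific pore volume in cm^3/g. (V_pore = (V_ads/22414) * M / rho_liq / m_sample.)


Moles adsorbed n = V_ads / 22414 = 417.7 / 22414 = 1.863567e-02 mol
Liquid volume V_liq = n * M / rho_liq = 1.863567e-02 * 33.4 / 1.491 = 0.41746 cm^3
Specific pore volume V_pore = V_liq / m_sample = 0.41746 / 2.33
V_pore = 0.1792 cm^3/g

0.1792


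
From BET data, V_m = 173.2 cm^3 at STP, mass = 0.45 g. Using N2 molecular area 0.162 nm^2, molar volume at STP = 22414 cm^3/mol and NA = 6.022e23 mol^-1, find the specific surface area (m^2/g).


Number of moles in monolayer = V_m / 22414 = 173.2 / 22414 = 0.00772731
Number of molecules = moles * NA = 0.00772731 * 6.022e23
SA = molecules * sigma / mass
SA = (173.2 / 22414) * 6.022e23 * 0.162e-18 / 0.45
SA = 1675.2 m^2/g

1675.2


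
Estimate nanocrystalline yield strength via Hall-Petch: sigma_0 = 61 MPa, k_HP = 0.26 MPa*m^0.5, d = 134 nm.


d = 134 nm = 1.34e-07 m
sqrt(d) = 0.0003660601
Hall-Petch contribution = k / sqrt(d) = 0.26 / 0.0003660601 = 710.3 MPa
sigma = sigma_0 + k/sqrt(d) = 61 + 710.3 = 771.3 MPa

771.3


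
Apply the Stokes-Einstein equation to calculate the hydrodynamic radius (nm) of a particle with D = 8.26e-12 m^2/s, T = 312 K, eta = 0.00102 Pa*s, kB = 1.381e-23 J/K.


Stokes-Einstein: R = kB*T / (6*pi*eta*D)
R = 1.381e-23 * 312 / (6 * pi * 0.00102 * 8.26e-12)
R = 2.71311e-08 m = 27.13 nm

27.13


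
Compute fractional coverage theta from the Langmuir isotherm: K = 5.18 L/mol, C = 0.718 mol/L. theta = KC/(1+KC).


Langmuir isotherm: theta = K*C / (1 + K*C)
K*C = 5.18 * 0.718 = 3.71924
theta = 3.71924 / (1 + 3.71924) = 3.71924 / 4.71924
theta = 0.7881

0.7881


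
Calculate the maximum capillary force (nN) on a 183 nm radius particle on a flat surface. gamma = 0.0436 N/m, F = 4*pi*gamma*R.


Convert radius: R = 183 nm = 1.83e-07 m
F = 4 * pi * gamma * R
F = 4 * pi * 0.0436 * 1.83e-07
F = 1.00265e-07 N = 100.2646 nN

100.2646


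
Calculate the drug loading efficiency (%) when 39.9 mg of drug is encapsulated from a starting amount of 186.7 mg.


Drug loading efficiency = (drug loaded / drug initial) * 100
DLE = 39.9 / 186.7 * 100
DLE = 0.2137 * 100
DLE = 21.37%

21.37


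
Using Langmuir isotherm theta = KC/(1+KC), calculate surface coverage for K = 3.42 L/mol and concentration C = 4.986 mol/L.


Langmuir isotherm: theta = K*C / (1 + K*C)
K*C = 3.42 * 4.986 = 17.05212
theta = 17.05212 / (1 + 17.05212) = 17.05212 / 18.05212
theta = 0.9446

0.9446


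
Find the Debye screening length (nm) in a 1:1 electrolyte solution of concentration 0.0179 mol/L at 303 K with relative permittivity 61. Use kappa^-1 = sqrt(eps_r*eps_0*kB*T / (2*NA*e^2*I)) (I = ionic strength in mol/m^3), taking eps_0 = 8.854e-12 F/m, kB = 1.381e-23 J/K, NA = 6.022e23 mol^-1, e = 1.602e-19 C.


Ionic strength I = 0.0179 * 1^2 * 1000 = 17.9 mol/m^3
kappa^-1 = sqrt(61 * 8.854e-12 * 1.381e-23 * 303 / (2 * 6.022e23 * (1.602e-19)^2 * 17.9))
kappa^-1 = 2.021 nm

2.021


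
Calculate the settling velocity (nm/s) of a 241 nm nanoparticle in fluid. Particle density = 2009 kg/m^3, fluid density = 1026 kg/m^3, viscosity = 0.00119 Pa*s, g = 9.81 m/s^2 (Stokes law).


Radius R = 241/2 nm = 1.205e-07 m
Density difference = 2009 - 1026 = 983 kg/m^3
v = 2 * R^2 * (rho_p - rho_f) * g / (9 * eta)
v = 2 * (1.205e-07)^2 * 983 * 9.81 / (9 * 0.00119)
v = 2.61479e-08 m/s = 26.1479 nm/s

26.1479


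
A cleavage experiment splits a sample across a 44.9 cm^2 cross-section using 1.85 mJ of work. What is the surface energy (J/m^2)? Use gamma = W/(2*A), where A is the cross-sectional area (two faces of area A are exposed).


Convert: A = 44.9 cm^2 = 0.00449 m^2, W = 1.85 mJ = 0.00185 J
Cleaving exposes two faces of area A, so total new surface = 2*A and gamma = W / (2*A)
gamma = 0.00185 / (2 * 0.00449)
gamma = 0.206 J/m^2

0.206


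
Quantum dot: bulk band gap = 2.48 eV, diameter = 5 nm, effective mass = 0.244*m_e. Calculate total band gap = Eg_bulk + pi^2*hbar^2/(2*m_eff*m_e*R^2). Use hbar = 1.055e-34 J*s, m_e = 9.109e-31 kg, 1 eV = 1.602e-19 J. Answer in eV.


Radius R = 5/2 nm = 2.5e-09 m
Confinement energy dE = pi^2 * hbar^2 / (2 * m_eff * m_e * R^2)
dE = pi^2 * (1.055e-34)^2 / (2 * 0.244 * 9.109e-31 * (2.5e-09)^2) J, divided by 1.602e-19 J/eV
dE = 0.2468 eV
Total band gap = E_g(bulk) + dE = 2.48 + 0.2468 = 2.7268 eV

2.7268


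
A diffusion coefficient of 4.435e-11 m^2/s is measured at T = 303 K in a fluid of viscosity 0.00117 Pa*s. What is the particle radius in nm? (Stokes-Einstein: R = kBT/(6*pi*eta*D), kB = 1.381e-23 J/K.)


Stokes-Einstein: R = kB*T / (6*pi*eta*D)
R = 1.381e-23 * 303 / (6 * pi * 0.00117 * 4.435e-11)
R = 4.27815e-09 m = 4.28 nm

4.28


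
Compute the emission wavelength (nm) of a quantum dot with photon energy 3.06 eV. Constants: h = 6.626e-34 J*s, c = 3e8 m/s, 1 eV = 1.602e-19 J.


Convert energy: E = 3.06 eV = 3.06 * 1.602e-19 = 4.90212e-19 J
lambda = h*c / E = 6.626e-34 * 3e8 / 4.90212e-19
lambda = 4.05498e-07 m = 405.5 nm

405.5


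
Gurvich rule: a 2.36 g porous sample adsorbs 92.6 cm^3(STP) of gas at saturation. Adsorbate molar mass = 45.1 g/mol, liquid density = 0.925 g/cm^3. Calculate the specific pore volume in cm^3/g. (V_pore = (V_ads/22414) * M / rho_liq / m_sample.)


Moles adsorbed n = V_ads / 22414 = 92.6 / 22414 = 4.131346e-03 mol
Liquid volume V_liq = n * M / rho_liq = 4.131346e-03 * 45.1 / 0.925 = 0.20143 cm^3
Specific pore volume V_pore = V_liq / m_sample = 0.20143 / 2.36
V_pore = 0.0854 cm^3/g

0.0854


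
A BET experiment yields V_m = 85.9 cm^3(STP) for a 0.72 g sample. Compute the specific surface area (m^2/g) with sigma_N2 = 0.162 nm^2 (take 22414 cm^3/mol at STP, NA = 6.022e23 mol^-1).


Number of moles in monolayer = V_m / 22414 = 85.9 / 22414 = 0.00383243
Number of molecules = moles * NA = 0.00383243 * 6.022e23
SA = molecules * sigma / mass
SA = (85.9 / 22414) * 6.022e23 * 0.162e-18 / 0.72
SA = 519.3 m^2/g

519.3


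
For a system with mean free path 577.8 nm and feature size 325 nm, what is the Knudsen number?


Knudsen number Kn = lambda / L
Kn = 577.8 / 325
Kn = 1.7778

1.7778


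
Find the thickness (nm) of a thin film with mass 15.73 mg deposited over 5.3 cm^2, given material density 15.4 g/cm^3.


Convert: m = 15.73 mg = 1.5730e-05 kg, A = 5.3 cm^2 = 5.3000e-04 m^2, rho = 15.4 g/cm^3 = 15400 kg/m^3
t = m / (A * rho)
t = 1.5730e-05 / (5.3000e-04 * 15400)
t = 1.9272e-06 m = 1927.2 nm

1927.2


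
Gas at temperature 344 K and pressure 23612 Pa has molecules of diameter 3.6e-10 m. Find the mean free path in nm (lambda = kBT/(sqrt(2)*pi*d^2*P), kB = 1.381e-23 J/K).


Mean free path: lambda = kB*T / (sqrt(2) * pi * d^2 * P)
lambda = 1.381e-23 * 344 / (sqrt(2) * pi * (3.6e-10)^2 * 23612)
lambda = 3.49421e-07 m
lambda = 349.42 nm

349.42


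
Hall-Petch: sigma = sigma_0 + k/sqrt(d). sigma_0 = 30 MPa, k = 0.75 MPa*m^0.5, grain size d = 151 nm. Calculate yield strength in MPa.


d = 151 nm = 1.51e-07 m
sqrt(d) = 0.0003885872
Hall-Petch contribution = k / sqrt(d) = 0.75 / 0.0003885872 = 1930.1 MPa
sigma = sigma_0 + k/sqrt(d) = 30 + 1930.1 = 1960.1 MPa

1960.1


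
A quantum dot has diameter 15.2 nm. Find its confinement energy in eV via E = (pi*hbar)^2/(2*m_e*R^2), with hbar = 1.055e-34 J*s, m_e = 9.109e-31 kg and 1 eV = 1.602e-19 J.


Radius R = 15.2/2 = 7.6 nm = 7.6e-09 m
E = (pi * 1.055e-34)^2 / (2 * 9.109e-31 * (7.6e-09)^2)
E(J) = 1.04394e-21
E = E(J) / 1.602e-19 = 0.0065 eV

0.0065


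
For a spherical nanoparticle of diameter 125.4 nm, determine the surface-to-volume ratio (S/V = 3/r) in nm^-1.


Radius r = 125.4/2 = 62.7 nm
S/V = 3 / r = 3 / 62.7
S/V = 0.0478 nm^-1

0.0478


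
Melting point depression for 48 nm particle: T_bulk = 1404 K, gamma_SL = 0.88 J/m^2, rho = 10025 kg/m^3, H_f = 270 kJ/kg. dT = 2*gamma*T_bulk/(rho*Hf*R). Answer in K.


Radius R = 48/2 = 24 nm = 2.4e-08 m
Convert H_f = 270 kJ/kg = 270000 J/kg
dT = 2 * gamma_SL * T_bulk / (rho * H_f * R)
dT = 2 * 0.88 * 1404 / (10025 * 270000 * 2.4e-08)
dT = 38.0 K

38.0
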